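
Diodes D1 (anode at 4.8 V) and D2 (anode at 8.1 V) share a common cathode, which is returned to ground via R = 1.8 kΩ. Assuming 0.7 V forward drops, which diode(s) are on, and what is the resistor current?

Assume both conduct. Then node N would need to be at both 4.8−0.7 = 4.1 V and 8.1−0.7 = 7.4 V, which is impossible.
Assume only D2 conducts: V_N = 8.1 − 0.7 = 7.4 V, so I_R = 7.4/1.8 = 4.11 mA.
Check D1: its anode-to-cathode voltage is 4.8 − 7.4 = -2.6 V < 0.7 V, so it is off. The assumption is consistent.

Only D2 conducts; I_R ≈ 4.1 mA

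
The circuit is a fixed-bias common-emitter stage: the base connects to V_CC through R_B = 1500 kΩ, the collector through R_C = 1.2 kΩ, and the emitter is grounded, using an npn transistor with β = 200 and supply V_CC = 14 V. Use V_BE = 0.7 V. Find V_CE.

V_CE ≈ 12 V

Base loop: V_CC = I_B·R_B + V_BE, so I_B = (14 − 0.7)/1500 kΩ = 0.00887 mA.
In the active region I_C = β·I_B = 200 × 0.00887 = 1.77 mA.
Collector loop: V_CE = V_CC − I_C·R_C = 14 − 1.77×1.2 = 11.9 V.
Since V_CE = 11.9 V > V_CE(sat) ≈ 0.2 V, the transistor is in the active region as assumed.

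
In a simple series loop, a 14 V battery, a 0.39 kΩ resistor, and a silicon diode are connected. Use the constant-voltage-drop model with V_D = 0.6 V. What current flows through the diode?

KVL around the loop: 14 = V_D + I·R = 0.6 + I × 0.39 kΩ.
So I = (14 − 0.6) / 0.39 kΩ = 13.4 / 0.39 = 34.4 mA.

I ≈ 34 mA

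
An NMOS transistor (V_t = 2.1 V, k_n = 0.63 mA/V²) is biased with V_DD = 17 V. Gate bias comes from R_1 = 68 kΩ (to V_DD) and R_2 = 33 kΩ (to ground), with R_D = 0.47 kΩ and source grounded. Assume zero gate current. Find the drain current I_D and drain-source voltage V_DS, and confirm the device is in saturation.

I_D ≈ 3.8 mA, V_DS ≈ 15 V

V_G = V_DD·R_2/(R_1+R_2) = 17×33/101 = 5.55 V. With the source grounded, V_GS = V_G = 5.55 V.
Assume saturation: I_D = (k_n/2)(V_GS − V_t)² = (0.63/2)×(5.55 − 2.1)² = 0.315×3.45² = 3.76 mA.
V_DS = V_DD − I_D·R_D = 17 − 3.76×0.47 = 15.2 V.
Saturation requires V_DS ≥ V_GS − V_t = 3.45 V; 15.2 ≥ 3.45 ✓.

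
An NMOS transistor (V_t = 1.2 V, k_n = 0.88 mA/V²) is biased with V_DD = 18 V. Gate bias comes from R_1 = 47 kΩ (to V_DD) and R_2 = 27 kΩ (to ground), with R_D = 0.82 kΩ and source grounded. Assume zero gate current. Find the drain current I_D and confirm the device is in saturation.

V_G = V_DD·R_2/(R_1+R_2) = 18×27/74 = 6.57 V. With the source grounded, V_GS = V_G = 6.57 V.
Assume saturation: I_D = (k_n/2)(V_GS − V_t)² = (0.88/2)×(6.57 − 1.2)² = 0.44×5.37² = 12.7 mA.
V_DS = V_DD − I_D·R_D = 18 − 12.7×0.82 = 7.61 V.
Saturation requires V_DS ≥ V_GS − V_t = 5.37 V; 7.61 ≥ 5.37 ✓.

I_D ≈ 13 mA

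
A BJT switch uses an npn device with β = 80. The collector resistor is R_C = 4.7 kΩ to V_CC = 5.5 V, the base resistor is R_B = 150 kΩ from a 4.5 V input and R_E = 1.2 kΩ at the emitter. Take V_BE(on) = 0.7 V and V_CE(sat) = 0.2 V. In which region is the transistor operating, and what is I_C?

saturation; I_C ≈ 0.89 mA

Assume active: I_B = (4.5 − 0.7)/(150 + 81×1.2) = 0.0154 mA, I_C = β·I_B = 1.23 mA.
Then V_CE = 5.5 − 1.23×4.7 − 1.25×1.2 = -1.77 V < 0.2 V — the active assumption fails.
Re-solve with V_CE = 0.2 V. KCL at the emitter: V_E/R_E = (V_BB−0.7−V_E)/R_B + (V_CC−0.2−V_E)/R_C, giving V_E = 1.1 V.
I_C = (V_CC − 0.2 − V_E)/R_C = (5.3 − 1.1)/4.7 = 0.895 mA.
Check: I_B = (3.8 − 1.1)/150 = 0.018 mA, and β·I_B = 1.44 mA > I_C, confirming saturation.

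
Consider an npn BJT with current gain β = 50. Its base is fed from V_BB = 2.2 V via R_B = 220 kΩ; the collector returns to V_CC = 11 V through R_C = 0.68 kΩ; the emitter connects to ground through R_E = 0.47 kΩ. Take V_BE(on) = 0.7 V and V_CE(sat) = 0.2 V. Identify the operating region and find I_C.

Assume active. Base-emitter loop: I_B = (V_BB − V_BE)/(R_B + (β+1)R_E) = (2.2 − 0.7)/(220 + 51×0.47) = 0.00615 mA.
I_C = β·I_B = 50×0.00615 = 0.307 mA.
V_CE = V_CC − I_C·R_C − I_E·R_E = 11 − 0.307×0.68 − 0.314×0.47 = 10.6 V > V_CE(sat), so the active-region assumption holds.

active; I_C ≈ 0.31 mA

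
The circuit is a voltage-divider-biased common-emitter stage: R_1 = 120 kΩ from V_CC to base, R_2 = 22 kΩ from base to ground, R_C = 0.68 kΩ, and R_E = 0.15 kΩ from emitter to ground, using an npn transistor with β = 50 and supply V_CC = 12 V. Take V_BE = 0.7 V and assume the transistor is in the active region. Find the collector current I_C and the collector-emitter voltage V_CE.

Thevenize the base divider: V_Th = V_CC·R_2/(R_1+R_2) = 12×22/142 = 1.86 V, R_Th = R_1‖R_2 = 18.6 kΩ.
Base-emitter loop: V_Th = I_B·R_Th + V_BE + (β+1)I_B·R_E, so I_B = (1.86 − 0.7) / (18.6 + 51×0.15) = 0.0442 mA.
I_C = β·I_B = 50×0.0442 = 2.21 mA, and I_E = (β+1)I_B = 2.25 mA.
V_CE = V_CC − I_C·R_C − I_E·R_E = 12 − 2.21×0.68 − 2.25×0.15 = 10.2 V.
V_CE = 10.2 V > 0.2 V confirms active-region operation.

I_C ≈ 2.2 mA, V_CE ≈ 10 V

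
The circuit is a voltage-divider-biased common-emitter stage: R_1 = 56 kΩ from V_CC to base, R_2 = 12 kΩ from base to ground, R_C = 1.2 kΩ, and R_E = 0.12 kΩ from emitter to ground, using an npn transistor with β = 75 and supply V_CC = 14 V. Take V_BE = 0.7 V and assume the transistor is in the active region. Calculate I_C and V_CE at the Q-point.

Thevenize the base divider: V_Th = V_CC·R_2/(R_1+R_2) = 14×12/68 = 2.47 V, R_Th = R_1‖R_2 = 9.88 kΩ.
Base-emitter loop: V_Th = I_B·R_Th + V_BE + (β+1)I_B·R_E, so I_B = (2.47 − 0.7) / (9.88 + 76×0.12) = 0.0932 mA.
I_C = β·I_B = 75×0.0932 = 6.99 mA, and I_E = (β+1)I_B = 7.08 mA.
V_CE = V_CC − I_C·R_C − I_E·R_E = 14 − 6.99×1.2 − 7.08×0.12 = 4.76 V.
V_CE = 4.76 V > 0.2 V confirms active-region operation.

I_C ≈ 7 mA, V_CE ≈ 4.8 V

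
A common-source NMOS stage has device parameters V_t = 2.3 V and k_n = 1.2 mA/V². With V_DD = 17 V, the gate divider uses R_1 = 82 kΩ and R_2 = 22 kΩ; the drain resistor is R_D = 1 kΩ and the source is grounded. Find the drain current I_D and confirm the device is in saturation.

V_G = V_DD·R_2/(R_1+R_2) = 17×22/104 = 3.6 V. With the source grounded, V_GS = V_G = 3.6 V.
Assume saturation: I_D = (k_n/2)(V_GS − V_t)² = (1.2/2)×(3.6 − 2.3)² = 0.6×1.3² = 1.01 mA.
V_DS = V_DD − I_D·R_D = 17 − 1.01×1 = 16 V.
Saturation requires V_DS ≥ V_GS − V_t = 1.3 V; 16 ≥ 1.3 ✓.

I_D ≈ 1 mA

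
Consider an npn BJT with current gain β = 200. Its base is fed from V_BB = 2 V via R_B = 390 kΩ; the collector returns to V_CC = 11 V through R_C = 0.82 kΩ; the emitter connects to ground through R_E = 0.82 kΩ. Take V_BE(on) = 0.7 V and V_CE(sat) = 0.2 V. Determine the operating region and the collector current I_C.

active; I_C ≈ 0.47 mA

Assume active. Base-emitter loop: I_B = (V_BB − V_BE)/(R_B + (β+1)R_E) = (2 − 0.7)/(390 + 201×0.82) = 0.00234 mA.
I_C = β·I_B = 200×0.00234 = 0.469 mA.
V_CE = V_CC − I_C·R_C − I_E·R_E = 11 − 0.469×0.82 − 0.471×0.82 = 10.2 V > V_CE(sat), so the active-region assumption holds.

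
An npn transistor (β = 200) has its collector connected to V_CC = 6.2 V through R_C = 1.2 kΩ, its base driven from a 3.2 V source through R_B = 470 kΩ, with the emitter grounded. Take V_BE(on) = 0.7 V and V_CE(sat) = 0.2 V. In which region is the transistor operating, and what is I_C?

active; I_C ≈ 1.1 mA

Assume active. Base-emitter loop: I_B = (V_BB − V_BE)/R_B = (3.2 − 0.7)/470 = 0.00532 mA.
I_C = β·I_B = 200×0.00532 = 1.06 mA.
V_CE = V_CC − I_C·R_C = 6.2 − 1.06×1.2 = 4.92 V > V_CE(sat), so the active-region assumption holds.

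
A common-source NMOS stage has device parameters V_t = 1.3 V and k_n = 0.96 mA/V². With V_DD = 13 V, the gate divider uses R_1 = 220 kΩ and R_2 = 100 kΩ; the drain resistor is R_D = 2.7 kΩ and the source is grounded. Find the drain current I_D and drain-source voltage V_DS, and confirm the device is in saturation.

I_D ≈ 3.7 mA, V_DS ≈ 3.1 V

V_G = V_DD·R_2/(R_1+R_2) = 13×100/320 = 4.06 V. With the source grounded, V_GS = V_G = 4.06 V.
Assume saturation: I_D = (k_n/2)(V_GS − V_t)² = (0.96/2)×(4.06 − 1.3)² = 0.48×2.76² = 3.66 mA.
V_DS = V_DD − I_D·R_D = 13 − 3.66×2.7 = 3.11 V.
Saturation requires V_DS ≥ V_GS − V_t = 2.76 V; 3.11 ≥ 2.76 ✓.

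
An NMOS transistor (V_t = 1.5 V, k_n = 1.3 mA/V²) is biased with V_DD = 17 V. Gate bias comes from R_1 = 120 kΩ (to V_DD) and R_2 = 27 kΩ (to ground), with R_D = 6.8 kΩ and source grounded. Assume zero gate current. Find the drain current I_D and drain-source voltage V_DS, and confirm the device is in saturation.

I_D ≈ 1.7 mA, V_DS ≈ 5.4 V

V_G = V_DD·R_2/(R_1+R_2) = 17×27/147 = 3.12 V. With the source grounded, V_GS = V_G = 3.12 V.
Assume saturation: I_D = (k_n/2)(V_GS − V_t)² = (1.3/2)×(3.12 − 1.5)² = 0.65×1.62² = 1.71 mA.
V_DS = V_DD − I_D·R_D = 17 − 1.71×6.8 = 5.37 V.
Saturation requires V_DS ≥ V_GS − V_t = 1.62 V; 5.37 ≥ 1.62 ✓.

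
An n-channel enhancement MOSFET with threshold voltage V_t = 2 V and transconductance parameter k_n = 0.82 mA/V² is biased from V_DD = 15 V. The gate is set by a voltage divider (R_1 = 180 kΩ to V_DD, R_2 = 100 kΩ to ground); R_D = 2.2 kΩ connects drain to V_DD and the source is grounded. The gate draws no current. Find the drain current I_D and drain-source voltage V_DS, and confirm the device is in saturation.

I_D ≈ 4.6 mA, V_DS ≈ 4.8 V

V_G = V_DD·R_2/(R_1+R_2) = 15×100/280 = 5.36 V. With the source grounded, V_GS = V_G = 5.36 V.
Assume saturation: I_D = (k_n/2)(V_GS − V_t)² = (0.82/2)×(5.36 − 2)² = 0.41×3.36² = 4.62 mA.
V_DS = V_DD − I_D·R_D = 15 − 4.62×2.2 = 4.83 V.
Saturation requires V_DS ≥ V_GS − V_t = 3.36 V; 4.83 ≥ 3.36 ✓.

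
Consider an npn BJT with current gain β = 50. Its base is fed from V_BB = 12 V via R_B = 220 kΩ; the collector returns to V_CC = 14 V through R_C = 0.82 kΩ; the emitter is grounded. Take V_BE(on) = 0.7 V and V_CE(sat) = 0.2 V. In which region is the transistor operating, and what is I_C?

Assume active. Base-emitter loop: I_B = (V_BB − V_BE)/R_B = (12 − 0.7)/220 = 0.0514 mA.
I_C = β·I_B = 50×0.0514 = 2.57 mA.
V_CE = V_CC − I_C·R_C = 14 − 2.57×0.82 = 11.9 V > V_CE(sat), so the active-region assumption holds.

active; I_C ≈ 2.6 mA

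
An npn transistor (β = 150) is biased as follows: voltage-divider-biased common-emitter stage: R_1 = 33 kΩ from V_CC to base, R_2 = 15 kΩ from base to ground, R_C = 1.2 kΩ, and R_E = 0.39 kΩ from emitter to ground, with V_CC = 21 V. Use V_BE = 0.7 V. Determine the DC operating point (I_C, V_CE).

I_C ≈ 13 mA, V_CE ≈ 0.76 V

Thevenize the base divider: V_Th = V_CC·R_2/(R_1+R_2) = 21×15/48 = 6.56 V, R_Th = R_1‖R_2 = 10.3 kΩ.
Base-emitter loop: V_Th = I_B·R_Th + V_BE + (β+1)I_B·R_E, so I_B = (6.56 − 0.7) / (10.3 + 151×0.39) = 0.0847 mA.
I_C = β·I_B = 150×0.0847 = 12.7 mA, and I_E = (β+1)I_B = 12.8 mA.
V_CE = V_CC − I_C·R_C − I_E·R_E = 21 − 12.7×1.2 − 12.8×0.39 = 0.762 V.
V_CE = 0.762 V > 0.2 V confirms active-region operation.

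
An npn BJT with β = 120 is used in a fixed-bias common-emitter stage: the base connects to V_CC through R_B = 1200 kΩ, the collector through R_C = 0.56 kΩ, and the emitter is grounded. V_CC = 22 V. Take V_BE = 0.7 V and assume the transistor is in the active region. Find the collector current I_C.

Base loop: V_CC = I_B·R_B + V_BE, so I_B = (22 − 0.7)/1200 kΩ = 0.0178 mA.
In the active region I_C = β·I_B = 120 × 0.0178 = 2.13 mA.
Collector loop: V_CE = V_CC − I_C·R_C = 22 − 2.13×0.56 = 20.8 V.
Since V_CE = 20.8 V > V_CE(sat) ≈ 0.2 V, the transistor is in the active region as assumed.

I_C ≈ 2.1 mA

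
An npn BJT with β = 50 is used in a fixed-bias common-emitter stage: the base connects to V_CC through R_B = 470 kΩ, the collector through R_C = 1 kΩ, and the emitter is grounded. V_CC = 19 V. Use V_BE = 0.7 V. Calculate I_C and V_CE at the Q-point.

Base loop: V_CC = I_B·R_B + V_BE, so I_B = (19 − 0.7)/470 kΩ = 0.0389 mA.
In the active region I_C = β·I_B = 50 × 0.0389 = 1.95 mA.
Collector loop: V_CE = V_CC − I_C·R_C = 19 − 1.95×1 = 17.1 V.
Since V_CE = 17.1 V > V_CE(sat) ≈ 0.2 V, the transistor is in the active region as assumed.

I_C ≈ 1.9 mA, V_CE ≈ 17 V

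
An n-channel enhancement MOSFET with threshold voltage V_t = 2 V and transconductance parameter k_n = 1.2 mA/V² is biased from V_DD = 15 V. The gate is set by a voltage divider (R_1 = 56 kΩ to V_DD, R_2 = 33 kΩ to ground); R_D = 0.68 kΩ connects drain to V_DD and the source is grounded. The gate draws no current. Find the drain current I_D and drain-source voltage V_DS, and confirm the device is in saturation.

I_D ≈ 7.6 mA, V_DS ≈ 9.8 V

V_G = V_DD·R_2/(R_1+R_2) = 15×33/89 = 5.56 V. With the source grounded, V_GS = V_G = 5.56 V.
Assume saturation: I_D = (k_n/2)(V_GS − V_t)² = (1.2/2)×(5.56 − 2)² = 0.6×3.56² = 7.61 mA.
V_DS = V_DD − I_D·R_D = 15 − 7.61×0.68 = 9.82 V.
Saturation requires V_DS ≥ V_GS − V_t = 3.56 V; 9.82 ≥ 3.56 ✓.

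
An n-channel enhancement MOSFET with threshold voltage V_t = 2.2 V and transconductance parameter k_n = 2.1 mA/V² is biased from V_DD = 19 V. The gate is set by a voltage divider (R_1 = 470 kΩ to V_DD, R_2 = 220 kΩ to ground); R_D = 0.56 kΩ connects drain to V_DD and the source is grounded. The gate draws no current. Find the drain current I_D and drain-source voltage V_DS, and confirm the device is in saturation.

V_G = V_DD·R_2/(R_1+R_2) = 19×220/690 = 6.06 V. With the source grounded, V_GS = V_G = 6.06 V.
Assume saturation: I_D = (k_n/2)(V_GS − V_t)² = (2.1/2)×(6.06 − 2.2)² = 1.05×3.86² = 15.6 mA.
V_DS = V_DD − I_D·R_D = 19 − 15.6×0.56 = 10.2 V.
Saturation requires V_DS ≥ V_GS − V_t = 3.86 V; 10.2 ≥ 3.86 ✓.

I_D ≈ 16 mA, V_DS ≈ 10 V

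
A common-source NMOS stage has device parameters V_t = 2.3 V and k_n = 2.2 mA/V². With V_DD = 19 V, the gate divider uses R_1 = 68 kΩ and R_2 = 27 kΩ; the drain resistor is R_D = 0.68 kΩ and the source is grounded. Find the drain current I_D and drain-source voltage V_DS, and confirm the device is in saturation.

V_G = V_DD·R_2/(R_1+R_2) = 19×27/95 = 5.4 V. With the source grounded, V_GS = V_G = 5.4 V.
Assume saturation: I_D = (k_n/2)(V_GS − V_t)² = (2.2/2)×(5.4 − 2.3)² = 1.1×3.1² = 10.6 mA.
V_DS = V_DD − I_D·R_D = 19 − 10.6×0.68 = 11.8 V.
Saturation requires V_DS ≥ V_GS − V_t = 3.1 V; 11.8 ≥ 3.1 ✓.

I_D ≈ 11 mA, V_DS ≈ 12 V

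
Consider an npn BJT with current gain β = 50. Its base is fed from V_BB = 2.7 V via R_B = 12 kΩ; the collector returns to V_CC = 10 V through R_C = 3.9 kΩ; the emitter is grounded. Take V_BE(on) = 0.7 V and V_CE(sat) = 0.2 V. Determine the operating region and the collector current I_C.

Assume active: I_B = (2.7 − 0.7)/12 = 0.167 mA, giving I_C = β·I_B = 8.33 mA.
But then V_CE = 10 − 8.33×3.9 = -22.5 V < V_CE(sat) = 0.2 V — impossible in the active region.
So the transistor is saturated. With V_CE = 0.2 V, I_C = (V_CC − 0.2)/R_C = 9.8/3.9 = 2.51 mA.
Check: β·I_B = 8.33 mA > I_C = 2.51 mA, confirming saturation.

saturation; I_C ≈ 2.5 mA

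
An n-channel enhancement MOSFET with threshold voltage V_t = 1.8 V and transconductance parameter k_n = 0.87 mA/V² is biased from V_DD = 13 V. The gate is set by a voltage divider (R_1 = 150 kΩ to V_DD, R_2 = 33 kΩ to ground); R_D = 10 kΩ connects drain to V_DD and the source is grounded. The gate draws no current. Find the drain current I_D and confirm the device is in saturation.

V_G = V_DD·R_2/(R_1+R_2) = 13×33/183 = 2.34 V. With the source grounded, V_GS = V_G = 2.34 V.
Assume saturation: I_D = (k_n/2)(V_GS − V_t)² = (0.87/2)×(2.34 − 1.8)² = 0.435×0.544² = 0.129 mA.
V_DS = V_DD − I_D·R_D = 13 − 0.129×10 = 11.7 V.
Saturation requires V_DS ≥ V_GS − V_t = 0.544 V; 11.7 ≥ 0.544 ✓.

I_D ≈ 0.13 mA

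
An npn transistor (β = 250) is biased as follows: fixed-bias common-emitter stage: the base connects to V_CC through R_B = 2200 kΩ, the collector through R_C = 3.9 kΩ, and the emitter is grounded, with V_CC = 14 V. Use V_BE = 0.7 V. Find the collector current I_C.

Base loop: V_CC = I_B·R_B + V_BE, so I_B = (14 − 0.7)/2200 kΩ = 0.00605 mA.
In the active region I_C = β·I_B = 250 × 0.00605 = 1.51 mA.
Collector loop: V_CE = V_CC − I_C·R_C = 14 − 1.51×3.9 = 8.11 V.
Since V_CE = 8.11 V > V_CE(sat) ≈ 0.2 V, the transistor is in the active region as assumed.

I_C ≈ 1.5 mA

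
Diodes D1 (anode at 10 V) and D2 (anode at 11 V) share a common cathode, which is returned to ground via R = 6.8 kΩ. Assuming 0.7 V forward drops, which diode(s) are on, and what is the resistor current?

Only D2 conducts; I_R ≈ 1.5 mA

Assume both conduct. Then node N would need to be at both 10−0.7 = 9.3 V and 11−0.7 = 10.3 V, which is impossible.
Assume only D2 conducts: V_N = 11 − 0.7 = 10.3 V, so I_R = 10.3/6.8 = 1.51 mA.
Check D1: its anode-to-cathode voltage is 10 − 10.3 = -0.3 V < 0.7 V, so it is off. The assumption is consistent.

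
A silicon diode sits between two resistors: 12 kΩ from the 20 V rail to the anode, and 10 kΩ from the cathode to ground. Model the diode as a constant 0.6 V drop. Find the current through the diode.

I ≈ 0.88 mA

The two resistors are in series with the diode, so KVL gives 20 = I·12 + 0.6 + I·10.
I = (20 − 0.6) / (12 + 10) kΩ = 19.4 / 22 = 0.882 mA.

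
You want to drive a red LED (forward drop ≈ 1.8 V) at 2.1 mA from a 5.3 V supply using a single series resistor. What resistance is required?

R ≈ 1.7 kΩ

The resistor drops V_S − V_D = 5.3 − 1.8 = 3.5 V at 2.1 mA.
R = 3.5 V / 2.1 mA = 1.67 kΩ.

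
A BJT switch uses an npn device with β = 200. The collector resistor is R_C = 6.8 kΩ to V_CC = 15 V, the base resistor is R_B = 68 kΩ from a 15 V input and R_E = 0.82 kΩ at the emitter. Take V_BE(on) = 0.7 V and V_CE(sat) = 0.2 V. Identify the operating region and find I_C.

Assume active: I_B = (15 − 0.7)/(68 + 201×0.82) = 0.0614 mA, I_C = β·I_B = 12.3 mA.
Then V_CE = 15 − 12.3×6.8 − 12.3×0.82 = -78.7 V < 0.2 V — the active assumption fails.
Re-solve with V_CE = 0.2 V. KCL at the emitter: V_E/R_E = (V_BB−0.7−V_E)/R_B + (V_CC−0.2−V_E)/R_C, giving V_E = 1.73 V.
I_C = (V_CC − 0.2 − V_E)/R_C = (14.8 − 1.73)/6.8 = 1.92 mA.
Check: I_B = (14.3 − 1.73)/68 = 0.185 mA, and β·I_B = 37 mA > I_C, confirming saturation.

saturation; I_C ≈ 1.9 mA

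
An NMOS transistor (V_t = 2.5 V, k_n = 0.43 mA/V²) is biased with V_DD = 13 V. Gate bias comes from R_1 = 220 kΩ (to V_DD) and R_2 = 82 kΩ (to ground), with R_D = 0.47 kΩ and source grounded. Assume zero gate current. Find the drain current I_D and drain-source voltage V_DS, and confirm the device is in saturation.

V_G = V_DD·R_2/(R_1+R_2) = 13×82/302 = 3.53 V. With the source grounded, V_GS = V_G = 3.53 V.
Assume saturation: I_D = (k_n/2)(V_GS − V_t)² = (0.43/2)×(3.53 − 2.5)² = 0.215×1.03² = 0.228 mA.
V_DS = V_DD − I_D·R_D = 13 − 0.228×0.47 = 12.9 V.
Saturation requires V_DS ≥ V_GS − V_t = 1.03 V; 12.9 ≥ 1.03 ✓.

I_D ≈ 0.23 mA, V_DS ≈ 13 V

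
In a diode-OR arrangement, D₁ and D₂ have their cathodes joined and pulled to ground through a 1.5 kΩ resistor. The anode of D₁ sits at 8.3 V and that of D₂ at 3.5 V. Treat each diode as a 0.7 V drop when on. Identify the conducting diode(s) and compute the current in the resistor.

Assume both conduct. Then node N would need to be at both 8.3−0.7 = 7.6 V and 3.5−0.7 = 2.8 V, which is impossible.
Assume only D₁ conducts: V_N = 8.3 − 0.7 = 7.6 V, so I_R = 7.6/1.5 = 5.07 mA.
Check D₂: its anode-to-cathode voltage is 3.5 − 7.6 = -4.1 V < 0.7 V, so it is off. The assumption is consistent.

Only D₁ conducts; I_R ≈ 5.1 mA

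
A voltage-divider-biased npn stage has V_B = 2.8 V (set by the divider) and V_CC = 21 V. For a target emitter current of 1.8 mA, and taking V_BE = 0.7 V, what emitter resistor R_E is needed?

R_E ≈ 1.2 kΩ

V_E = V_B − V_BE = 2.8 − 0.7 = 2.1 V.
R_E = V_E / I_E = 2.1 / 1.8 = 1.17 kΩ.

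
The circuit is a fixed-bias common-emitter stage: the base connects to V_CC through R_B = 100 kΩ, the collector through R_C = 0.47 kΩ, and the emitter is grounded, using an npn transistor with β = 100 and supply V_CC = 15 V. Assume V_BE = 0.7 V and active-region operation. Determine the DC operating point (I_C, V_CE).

I_C ≈ 14 mA, V_CE ≈ 8.3 V

Base loop: V_CC = I_B·R_B + V_BE, so I_B = (15 − 0.7)/100 kΩ = 0.143 mA.
In the active region I_C = β·I_B = 100 × 0.143 = 14.3 mA.
Collector loop: V_CE = V_CC − I_C·R_C = 15 − 14.3×0.47 = 8.28 V.
Since V_CE = 8.28 V > V_CE(sat) ≈ 0.2 V, the transistor is in the active region as assumed.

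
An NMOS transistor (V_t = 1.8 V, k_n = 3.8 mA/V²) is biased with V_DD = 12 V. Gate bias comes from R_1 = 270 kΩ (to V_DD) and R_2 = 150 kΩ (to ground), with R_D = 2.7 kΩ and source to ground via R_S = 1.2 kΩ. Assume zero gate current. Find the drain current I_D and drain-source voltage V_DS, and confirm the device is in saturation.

V_G = V_DD·R_2/(R_1+R_2) = 12×150/420 = 4.29 V.
Assume saturation: I_D = (k_n/2)(V_GS − V_t)² with V_GS = V_G − I_D·R_S = 4.29 − 1.2·I_D.
Substituting gives 2.74·I_D² − 12.3·I_D + 11.7 = 0, with roots I_D = 1.37 or 3.14 mA.
The root I_D = 3.14 mA gives V_GS = 0.514 V ≤ V_t, so take I_D = 1.37 mA.
Then V_GS = 2.65 V and V_DS = V_DD − I_D(R_D+R_S) = 12 − 1.37×3.9 = 6.68 V.
Saturation requires V_DS ≥ V_GS − V_t = 0.848 V; 6.68 ≥ 0.848 ✓.

I_D ≈ 1.4 mA, V_DS ≈ 6.7 V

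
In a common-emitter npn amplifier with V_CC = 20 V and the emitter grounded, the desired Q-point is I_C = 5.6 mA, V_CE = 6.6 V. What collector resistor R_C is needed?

Collector loop: V_CC = I_C·R_C + V_CE.
R_C = (V_CC − V_CE)/I_C = (20 − 6.6)/5.6 = 2.39 kΩ.

R_C ≈ 2.4 kΩ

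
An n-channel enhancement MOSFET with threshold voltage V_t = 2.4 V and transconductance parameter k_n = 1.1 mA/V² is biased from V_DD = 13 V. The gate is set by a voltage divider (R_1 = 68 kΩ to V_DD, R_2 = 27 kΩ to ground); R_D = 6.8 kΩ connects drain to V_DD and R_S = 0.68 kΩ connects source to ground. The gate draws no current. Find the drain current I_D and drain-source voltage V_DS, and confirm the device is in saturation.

V_G = V_DD·R_2/(R_1+R_2) = 13×27/95 = 3.69 V.
Assume saturation: I_D = (k_n/2)(V_GS − V_t)² with V_GS = V_G − I_D·R_S = 3.69 − 0.68·I_D.
Substituting gives 0.254·I_D² − 1.97·I_D + 0.922 = 0, with roots I_D = 0.501 or 7.24 mA.
The root I_D = 7.24 mA gives V_GS = -1.23 V ≤ V_t, so take I_D = 0.501 mA.
Then V_GS = 3.35 V and V_DS = V_DD − I_D(R_D+R_S) = 13 − 0.501×7.48 = 9.25 V.
Saturation requires V_DS ≥ V_GS − V_t = 0.954 V; 9.25 ≥ 0.954 ✓.

I_D ≈ 0.5 mA, V_DS ≈ 9.3 V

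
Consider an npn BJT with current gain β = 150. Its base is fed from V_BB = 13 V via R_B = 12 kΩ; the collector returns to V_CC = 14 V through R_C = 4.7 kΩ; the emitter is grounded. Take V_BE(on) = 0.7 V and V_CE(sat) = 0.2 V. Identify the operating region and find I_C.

Assume active: I_B = (13 − 0.7)/12 = 1.03 mA, giving I_C = β·I_B = 154 mA.
But then V_CE = 14 − 154×4.7 = -709 V < V_CE(sat) = 0.2 V — impossible in the active region.
So the transistor is saturated. With V_CE = 0.2 V, I_C = (V_CC − 0.2)/R_C = 13.8/4.7 = 2.94 mA.
Check: β·I_B = 154 mA > I_C = 2.94 mA, confirming saturation.

saturation; I_C ≈ 2.9 mA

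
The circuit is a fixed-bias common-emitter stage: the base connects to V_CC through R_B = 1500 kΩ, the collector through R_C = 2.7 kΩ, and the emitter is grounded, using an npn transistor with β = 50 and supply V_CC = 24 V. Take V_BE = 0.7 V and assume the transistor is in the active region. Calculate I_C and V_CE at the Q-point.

I_C ≈ 0.78 mA, V_CE ≈ 22 V

Base loop: V_CC = I_B·R_B + V_BE, so I_B = (24 − 0.7)/1500 kΩ = 0.0155 mA.
In the active region I_C = β·I_B = 50 × 0.0155 = 0.777 mA.
Collector loop: V_CE = V_CC − I_C·R_C = 24 − 0.777×2.7 = 21.9 V.
Since V_CE = 21.9 V > V_CE(sat) ≈ 0.2 V, the transistor is in the active region as assumed.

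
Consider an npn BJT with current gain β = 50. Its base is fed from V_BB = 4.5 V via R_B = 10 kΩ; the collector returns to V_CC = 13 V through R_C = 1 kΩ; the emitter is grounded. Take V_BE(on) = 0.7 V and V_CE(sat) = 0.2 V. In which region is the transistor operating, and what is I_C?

saturation; I_C ≈ 13 mA

Assume active: I_B = (4.5 − 0.7)/10 = 0.38 mA, giving I_C = β·I_B = 19 mA.
But then V_CE = 13 − 19×1 = -6 V < V_CE(sat) = 0.2 V — impossible in the active region.
So the transistor is saturated. With V_CE = 0.2 V, I_C = (V_CC − 0.2)/R_C = 12.8/1 = 12.8 mA.
Check: β·I_B = 19 mA > I_C = 12.8 mA, confirming saturation.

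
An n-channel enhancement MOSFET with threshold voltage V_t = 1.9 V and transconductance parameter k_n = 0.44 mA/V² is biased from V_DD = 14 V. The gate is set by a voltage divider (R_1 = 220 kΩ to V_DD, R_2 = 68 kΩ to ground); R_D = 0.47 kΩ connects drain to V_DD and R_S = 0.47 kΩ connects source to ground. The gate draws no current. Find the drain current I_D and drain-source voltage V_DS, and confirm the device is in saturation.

I_D ≈ 0.34 mA, V_DS ≈ 14 V

V_G = V_DD·R_2/(R_1+R_2) = 14×68/288 = 3.31 V.
Assume saturation: I_D = (k_n/2)(V_GS − V_t)² with V_GS = V_G − I_D·R_S = 3.31 − 0.47·I_D.
Substituting gives 0.0486·I_D² − 1.29·I_D + 0.435 = 0, with roots I_D = 0.341 or 26.2 mA.
The root I_D = 26.2 mA gives V_GS = -9.02 V ≤ V_t, so take I_D = 0.341 mA.
Then V_GS = 3.15 V and V_DS = V_DD − I_D(R_D+R_S) = 14 − 0.341×0.94 = 13.7 V.
Saturation requires V_DS ≥ V_GS − V_t = 1.25 V; 13.7 ≥ 1.25 ✓.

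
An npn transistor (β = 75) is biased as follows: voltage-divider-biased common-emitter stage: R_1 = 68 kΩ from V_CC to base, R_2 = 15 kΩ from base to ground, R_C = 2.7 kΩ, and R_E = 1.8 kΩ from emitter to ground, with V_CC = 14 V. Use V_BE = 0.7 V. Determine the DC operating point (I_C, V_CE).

I_C ≈ 0.92 mA, V_CE ≈ 9.8 V

Thevenize the base divider: V_Th = V_CC·R_2/(R_1+R_2) = 14×15/83 = 2.53 V, R_Th = R_1‖R_2 = 12.3 kΩ.
Base-emitter loop: V_Th = I_B·R_Th + V_BE + (β+1)I_B·R_E, so I_B = (2.53 − 0.7) / (12.3 + 76×1.8) = 0.0123 mA.
I_C = β·I_B = 75×0.0123 = 0.921 mA, and I_E = (β+1)I_B = 0.933 mA.
V_CE = V_CC − I_C·R_C − I_E·R_E = 14 − 0.921×2.7 − 0.933×1.8 = 9.83 V.
V_CE = 9.83 V > 0.2 V confirms active-region operation.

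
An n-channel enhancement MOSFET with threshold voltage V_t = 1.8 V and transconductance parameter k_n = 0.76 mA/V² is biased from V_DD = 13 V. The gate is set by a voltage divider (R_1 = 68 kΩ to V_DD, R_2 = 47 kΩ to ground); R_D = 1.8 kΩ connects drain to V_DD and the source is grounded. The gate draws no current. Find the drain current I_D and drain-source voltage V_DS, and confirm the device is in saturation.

V_G = V_DD·R_2/(R_1+R_2) = 13×47/115 = 5.31 V. With the source grounded, V_GS = V_G = 5.31 V.
Assume saturation: I_D = (k_n/2)(V_GS − V_t)² = (0.76/2)×(5.31 − 1.8)² = 0.38×3.51² = 4.69 mA.
V_DS = V_DD − I_D·R_D = 13 − 4.69×1.8 = 4.56 V.
Saturation requires V_DS ≥ V_GS − V_t = 3.51 V; 4.56 ≥ 3.51 ✓.

I_D ≈ 4.7 mA, V_DS ≈ 4.6 V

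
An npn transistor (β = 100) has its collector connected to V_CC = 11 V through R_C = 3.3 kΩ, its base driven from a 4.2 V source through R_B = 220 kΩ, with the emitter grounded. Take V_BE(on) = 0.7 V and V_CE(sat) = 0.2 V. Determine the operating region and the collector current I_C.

active; I_C ≈ 1.6 mA

Assume active. Base-emitter loop: I_B = (V_BB − V_BE)/R_B = (4.2 − 0.7)/220 = 0.0159 mA.
I_C = β·I_B = 100×0.0159 = 1.59 mA.
V_CE = V_CC − I_C·R_C = 11 − 1.59×3.3 = 5.75 V > V_CE(sat), so the active-region assumption holds.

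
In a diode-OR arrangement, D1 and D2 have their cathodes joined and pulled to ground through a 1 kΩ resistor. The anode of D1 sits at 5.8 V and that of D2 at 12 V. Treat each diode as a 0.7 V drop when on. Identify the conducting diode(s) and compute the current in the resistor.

Only D2 conducts; I_R ≈ 11 mA

Assume both conduct. Then node N would need to be at both 5.8−0.7 = 5.1 V and 12−0.7 = 11.3 V, which is impossible.
Assume only D2 conducts: V_N = 12 − 0.7 = 11.3 V, so I_R = 11.3/1 = 11.3 mA.
Check D1: its anode-to-cathode voltage is 5.8 − 11.3 = -5.5 V < 0.7 V, so it is off. The assumption is consistent.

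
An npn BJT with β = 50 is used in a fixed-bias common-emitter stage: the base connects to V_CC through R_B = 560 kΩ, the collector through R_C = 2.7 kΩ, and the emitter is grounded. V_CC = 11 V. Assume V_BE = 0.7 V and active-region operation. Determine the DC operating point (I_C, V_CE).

I_C ≈ 0.92 mA, V_CE ≈ 8.5 V

Base loop: V_CC = I_B·R_B + V_BE, so I_B = (11 − 0.7)/560 kΩ = 0.0184 mA.
In the active region I_C = β·I_B = 50 × 0.0184 = 0.92 mA.
Collector loop: V_CE = V_CC − I_C·R_C = 11 − 0.92×2.7 = 8.52 V.
Since V_CE = 8.52 V > V_CE(sat) ≈ 0.2 V, the transistor is in the active region as assumed.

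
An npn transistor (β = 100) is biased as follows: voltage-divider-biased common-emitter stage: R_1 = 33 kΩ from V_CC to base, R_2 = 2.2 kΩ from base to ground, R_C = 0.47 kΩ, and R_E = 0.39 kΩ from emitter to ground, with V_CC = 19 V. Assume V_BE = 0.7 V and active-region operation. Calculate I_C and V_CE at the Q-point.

Thevenize the base divider: V_Th = V_CC·R_2/(R_1+R_2) = 19×2.2/35.2 = 1.19 V, R_Th = R_1‖R_2 = 2.06 kΩ.
Base-emitter loop: V_Th = I_B·R_Th + V_BE + (β+1)I_B·R_E, so I_B = (1.19 − 0.7) / (2.06 + 101×0.39) = 0.0118 mA.
I_C = β·I_B = 100×0.0118 = 1.18 mA, and I_E = (β+1)I_B = 1.19 mA.
V_CE = V_CC − I_C·R_C − I_E·R_E = 19 − 1.18×0.47 − 1.19×0.39 = 18 V.
V_CE = 18 V > 0.2 V confirms active-region operation.

I_C ≈ 1.2 mA, V_CE ≈ 18 V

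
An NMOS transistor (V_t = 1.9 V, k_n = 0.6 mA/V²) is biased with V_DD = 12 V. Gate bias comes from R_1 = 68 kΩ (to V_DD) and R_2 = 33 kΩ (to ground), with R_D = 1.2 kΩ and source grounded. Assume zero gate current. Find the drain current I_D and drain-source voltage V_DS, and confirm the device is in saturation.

I_D ≈ 1.2 mA, V_DS ≈ 11 V

V_G = V_DD·R_2/(R_1+R_2) = 12×33/101 = 3.92 V. With the source grounded, V_GS = V_G = 3.92 V.
Assume saturation: I_D = (k_n/2)(V_GS − V_t)² = (0.6/2)×(3.92 − 1.9)² = 0.3×2.02² = 1.23 mA.
V_DS = V_DD − I_D·R_D = 12 − 1.23×1.2 = 10.5 V.
Saturation requires V_DS ≥ V_GS − V_t = 2.02 V; 10.5 ≥ 2.02 ✓.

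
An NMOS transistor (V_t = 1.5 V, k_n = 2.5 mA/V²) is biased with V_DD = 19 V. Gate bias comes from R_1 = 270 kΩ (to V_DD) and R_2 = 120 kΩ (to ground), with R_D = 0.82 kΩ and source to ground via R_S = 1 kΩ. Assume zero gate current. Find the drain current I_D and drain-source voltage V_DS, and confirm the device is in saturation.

V_G = V_DD·R_2/(R_1+R_2) = 19×120/390 = 5.85 V.
Assume saturation: I_D = (k_n/2)(V_GS − V_t)² with V_GS = V_G − I_D·R_S = 5.85 − 1·I_D.
Substituting gives 1.25·I_D² − 11.9·I_D + 23.6 = 0, with roots I_D = 2.84 or 6.65 mA.
The root I_D = 6.65 mA gives V_GS = -0.807 V ≤ V_t, so take I_D = 2.84 mA.
Then V_GS = 3.01 V and V_DS = V_DD − I_D(R_D+R_S) = 19 − 2.84×1.82 = 13.8 V.
Saturation requires V_DS ≥ V_GS − V_t = 1.51 V; 13.8 ≥ 1.51 ✓.

I_D ≈ 2.8 mA, V_DS ≈ 14 V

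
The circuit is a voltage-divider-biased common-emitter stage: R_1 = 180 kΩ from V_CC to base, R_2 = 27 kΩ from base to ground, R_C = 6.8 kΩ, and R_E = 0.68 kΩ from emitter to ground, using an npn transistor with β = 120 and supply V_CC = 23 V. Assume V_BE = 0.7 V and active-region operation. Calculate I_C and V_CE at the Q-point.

Thevenize the base divider: V_Th = V_CC·R_2/(R_1+R_2) = 23×27/207 = 3 V, R_Th = R_1‖R_2 = 23.5 kΩ.
Base-emitter loop: V_Th = I_B·R_Th + V_BE + (β+1)I_B·R_E, so I_B = (3 − 0.7) / (23.5 + 121×0.68) = 0.0217 mA.
I_C = β·I_B = 120×0.0217 = 2.61 mA, and I_E = (β+1)I_B = 2.63 mA.
V_CE = V_CC − I_C·R_C − I_E·R_E = 23 − 2.61×6.8 − 2.63×0.68 = 3.46 V.
V_CE = 3.46 V > 0.2 V confirms active-region operation.

I_C ≈ 2.6 mA, V_CE ≈ 3.5 V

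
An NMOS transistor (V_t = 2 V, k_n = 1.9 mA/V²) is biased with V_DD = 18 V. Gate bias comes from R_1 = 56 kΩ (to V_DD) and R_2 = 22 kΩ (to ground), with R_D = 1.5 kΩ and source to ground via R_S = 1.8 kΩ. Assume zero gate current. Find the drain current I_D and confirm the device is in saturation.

I_D ≈ 1.1 mA

V_G = V_DD·R_2/(R_1+R_2) = 18×22/78 = 5.08 V.
Assume saturation: I_D = (k_n/2)(V_GS − V_t)² with V_GS = V_G − I_D·R_S = 5.08 − 1.8·I_D.
Substituting gives 3.08·I_D² − 11.5·I_D + 8.99 = 0, with roots I_D = 1.11 or 2.63 mA.
The root I_D = 2.63 mA gives V_GS = 0.335 V ≤ V_t, so take I_D = 1.11 mA.
Then V_GS = 3.08 V and V_DS = V_DD − I_D(R_D+R_S) = 18 − 1.11×3.3 = 14.3 V.
Saturation requires V_DS ≥ V_GS − V_t = 1.08 V; 14.3 ≥ 1.08 ✓.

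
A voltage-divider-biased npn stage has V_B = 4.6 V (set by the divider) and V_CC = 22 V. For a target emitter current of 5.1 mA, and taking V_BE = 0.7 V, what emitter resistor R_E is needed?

R_E ≈ 0.76 kΩ

V_E = V_B − V_BE = 4.6 − 0.7 = 3.9 V.
R_E = V_E / I_E = 3.9 / 5.1 = 0.765 kΩ.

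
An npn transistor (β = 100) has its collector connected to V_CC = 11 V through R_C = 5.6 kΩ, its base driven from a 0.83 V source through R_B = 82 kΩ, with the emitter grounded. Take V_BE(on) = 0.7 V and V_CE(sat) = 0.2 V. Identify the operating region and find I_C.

active; I_C ≈ 0.16 mA

Assume active. Base-emitter loop: I_B = (V_BB − V_BE)/R_B = (0.83 − 0.7)/82 = 0.00159 mA.
I_C = β·I_B = 100×0.00159 = 0.159 mA.
V_CE = V_CC − I_C·R_C = 11 − 0.159×5.6 = 10.1 V > V_CE(sat), so the active-region assumption holds.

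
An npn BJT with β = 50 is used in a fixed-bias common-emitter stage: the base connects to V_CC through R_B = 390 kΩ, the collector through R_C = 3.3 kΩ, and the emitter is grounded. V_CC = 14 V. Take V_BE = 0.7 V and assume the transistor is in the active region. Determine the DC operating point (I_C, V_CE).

I_C ≈ 1.7 mA, V_CE ≈ 8.4 V

Base loop: V_CC = I_B·R_B + V_BE, so I_B = (14 − 0.7)/390 kΩ = 0.0341 mA.
In the active region I_C = β·I_B = 50 × 0.0341 = 1.71 mA.
Collector loop: V_CE = V_CC − I_C·R_C = 14 − 1.71×3.3 = 8.37 V.
Since V_CE = 8.37 V > V_CE(sat) ≈ 0.2 V, the transistor is in the active region as assumed.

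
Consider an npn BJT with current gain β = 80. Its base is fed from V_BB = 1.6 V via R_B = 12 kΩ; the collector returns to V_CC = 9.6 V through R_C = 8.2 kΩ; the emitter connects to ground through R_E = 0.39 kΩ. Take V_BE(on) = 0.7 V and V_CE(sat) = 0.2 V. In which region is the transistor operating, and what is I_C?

saturation; I_C ≈ 1.1 mA

Assume active: I_B = (1.6 − 0.7)/(12 + 81×0.39) = 0.0206 mA, I_C = β·I_B = 1.65 mA.
Then V_CE = 9.6 − 1.65×8.2 − 1.67×0.39 = -4.6 V < 0.2 V — the active assumption fails.
Re-solve with V_CE = 0.2 V. KCL at the emitter: V_E/R_E = (V_BB−0.7−V_E)/R_B + (V_CC−0.2−V_E)/R_C, giving V_E = 0.441 V.
I_C = (V_CC − 0.2 − V_E)/R_C = (9.4 − 0.441)/8.2 = 1.09 mA.
Check: I_B = (0.9 − 0.441)/12 = 0.0382 mA, and β·I_B = 3.06 mA > I_C, confirming saturation.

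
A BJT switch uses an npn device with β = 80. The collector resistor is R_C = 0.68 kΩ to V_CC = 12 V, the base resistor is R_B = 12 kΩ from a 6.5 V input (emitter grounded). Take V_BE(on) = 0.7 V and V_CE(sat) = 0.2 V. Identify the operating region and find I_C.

Assume active: I_B = (6.5 − 0.7)/12 = 0.483 mA, giving I_C = β·I_B = 38.7 mA.
But then V_CE = 12 − 38.7×0.68 = -14.3 V < V_CE(sat) = 0.2 V — impossible in the active region.
So the transistor is saturated. With V_CE = 0.2 V, I_C = (V_CC − 0.2)/R_C = 11.8/0.68 = 17.4 mA.
Check: β·I_B = 38.7 mA > I_C = 17.4 mA, confirming saturation.

saturation; I_C ≈ 17 mA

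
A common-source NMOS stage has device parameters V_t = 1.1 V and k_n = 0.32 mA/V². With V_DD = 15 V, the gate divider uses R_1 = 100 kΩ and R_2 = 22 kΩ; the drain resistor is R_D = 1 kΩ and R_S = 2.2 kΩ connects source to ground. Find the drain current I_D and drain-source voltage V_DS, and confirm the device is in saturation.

V_G = V_DD·R_2/(R_1+R_2) = 15×22/122 = 2.7 V.
Assume saturation: I_D = (k_n/2)(V_GS − V_t)² with V_GS = V_G − I_D·R_S = 2.7 − 2.2·I_D.
Substituting gives 0.774·I_D² − 2.13·I_D + 0.412 = 0, with roots I_D = 0.209 or 2.54 mA.
The root I_D = 2.54 mA gives V_GS = -2.89 V ≤ V_t, so take I_D = 0.209 mA.
Then V_GS = 2.24 V and V_DS = V_DD − I_D(R_D+R_S) = 15 − 0.209×3.2 = 14.3 V.
Saturation requires V_DS ≥ V_GS − V_t = 1.14 V; 14.3 ≥ 1.14 ✓.

I_D ≈ 0.21 mA, V_DS ≈ 14 V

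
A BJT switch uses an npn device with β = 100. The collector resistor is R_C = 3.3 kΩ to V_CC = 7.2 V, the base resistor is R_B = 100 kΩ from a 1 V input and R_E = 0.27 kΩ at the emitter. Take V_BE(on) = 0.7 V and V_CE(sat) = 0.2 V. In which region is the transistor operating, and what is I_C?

active; I_C ≈ 0.24 mA

Assume active. Base-emitter loop: I_B = (V_BB − V_BE)/(R_B + (β+1)R_E) = (1 − 0.7)/(100 + 101×0.27) = 0.00236 mA.
I_C = β·I_B = 100×0.00236 = 0.236 mA.
V_CE = V_CC − I_C·R_C − I_E·R_E = 7.2 − 0.236×3.3 − 0.238×0.27 = 6.36 V > V_CE(sat), so the active-region assumption holds.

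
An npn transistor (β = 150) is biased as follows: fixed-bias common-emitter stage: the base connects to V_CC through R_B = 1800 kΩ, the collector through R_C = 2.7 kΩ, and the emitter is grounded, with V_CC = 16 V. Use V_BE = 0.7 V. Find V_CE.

V_CE ≈ 13 V

Base loop: V_CC = I_B·R_B + V_BE, so I_B = (16 − 0.7)/1800 kΩ = 0.0085 mA.
In the active region I_C = β·I_B = 150 × 0.0085 = 1.28 mA.
Collector loop: V_CE = V_CC − I_C·R_C = 16 − 1.28×2.7 = 12.6 V.
Since V_CE = 12.6 V > V_CE(sat) ≈ 0.2 V, the transistor is in the active region as assumed.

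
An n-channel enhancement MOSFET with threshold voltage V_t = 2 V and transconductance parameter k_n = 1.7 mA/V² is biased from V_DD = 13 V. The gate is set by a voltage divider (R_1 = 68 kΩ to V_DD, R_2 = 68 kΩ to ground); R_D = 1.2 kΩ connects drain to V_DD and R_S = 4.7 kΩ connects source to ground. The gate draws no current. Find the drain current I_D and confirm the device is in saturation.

V_G = V_DD·R_2/(R_1+R_2) = 13×68/136 = 6.5 V.
Assume saturation: I_D = (k_n/2)(V_GS − V_t)² with V_GS = V_G − I_D·R_S = 6.5 − 4.7·I_D.
Substituting gives 18.8·I_D² − 37·I_D + 17.2 = 0, with roots I_D = 0.757 or 1.21 mA.
The root I_D = 1.21 mA gives V_GS = 0.806 V ≤ V_t, so take I_D = 0.757 mA.
Then V_GS = 2.94 V and V_DS = V_DD − I_D(R_D+R_S) = 13 − 0.757×5.9 = 8.54 V.
Saturation requires V_DS ≥ V_GS − V_t = 0.944 V; 8.54 ≥ 0.944 ✓.

I_D ≈ 0.76 mA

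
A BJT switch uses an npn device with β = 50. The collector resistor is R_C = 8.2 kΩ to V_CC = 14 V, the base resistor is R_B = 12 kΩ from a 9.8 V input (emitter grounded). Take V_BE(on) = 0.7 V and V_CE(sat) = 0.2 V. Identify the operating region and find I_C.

saturation; I_C ≈ 1.7 mA

Assume active: I_B = (9.8 − 0.7)/12 = 0.758 mA, giving I_C = β·I_B = 37.9 mA.
But then V_CE = 14 − 37.9×8.2 = -297 V < V_CE(sat) = 0.2 V — impossible in the active region.
So the transistor is saturated. With V_CE = 0.2 V, I_C = (V_CC − 0.2)/R_C = 13.8/8.2 = 1.68 mA.
Check: β·I_B = 37.9 mA > I_C = 1.68 mA, confirming saturation.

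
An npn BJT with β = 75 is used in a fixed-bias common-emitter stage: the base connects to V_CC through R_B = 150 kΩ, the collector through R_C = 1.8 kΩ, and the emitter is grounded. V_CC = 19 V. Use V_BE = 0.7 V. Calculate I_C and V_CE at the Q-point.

Base loop: V_CC = I_B·R_B + V_BE, so I_B = (19 − 0.7)/150 kΩ = 0.122 mA.
In the active region I_C = β·I_B = 75 × 0.122 = 9.15 mA.
Collector loop: V_CE = V_CC − I_C·R_C = 19 − 9.15×1.8 = 2.53 V.
Since V_CE = 2.53 V > V_CE(sat) ≈ 0.2 V, the transistor is in the active region as assumed.

I_C ≈ 9.2 mA, V_CE ≈ 2.5 V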